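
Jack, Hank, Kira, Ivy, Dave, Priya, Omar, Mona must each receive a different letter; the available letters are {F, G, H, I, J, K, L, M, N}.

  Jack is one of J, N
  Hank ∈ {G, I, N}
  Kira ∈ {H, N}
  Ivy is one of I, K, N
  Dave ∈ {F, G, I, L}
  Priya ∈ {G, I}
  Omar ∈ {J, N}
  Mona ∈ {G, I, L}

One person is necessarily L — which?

Among the 8 variables, F fits only Dave (and all 8 values in {F, G, H, I, J, K, L, N} must be used), so Dave = F.
The 7 still-open variables draw from only 7 values {G, H, I, J, K, L, N}, so each is used; only Kira can be H, hence Kira = H.
The 6 still-open variables together cover exactly {G, I, J, K, L, N} — 6 values for 6 variables — and K appears only in Ivy's list, so Ivy = K.
The 5 still-open variables together cover exactly {G, I, J, L, N} — 5 values for 5 variables — and L appears only in Mona's list, so Mona = L.

Mona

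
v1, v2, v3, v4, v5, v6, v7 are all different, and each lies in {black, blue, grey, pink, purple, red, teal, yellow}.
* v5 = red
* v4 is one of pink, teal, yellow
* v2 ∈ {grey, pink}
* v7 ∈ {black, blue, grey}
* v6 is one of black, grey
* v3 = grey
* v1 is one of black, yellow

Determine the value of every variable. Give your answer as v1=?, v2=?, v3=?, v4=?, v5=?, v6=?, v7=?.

v1=yellow, v2=pink, v3=grey, v4=teal, v5=red, v6=black, v7=blue

v3's domain is down to {grey}, so v3 = grey. Remove grey from v2, v6, v7.
v5 has just one choice, so v5 = red.
v6 must be black (only option left). Eliminate black elsewhere: v1, v7.
v7's domain is down to {blue}, so v7 = blue.
v1's domain is down to {yellow}, so v1 = yellow. Remove yellow from v4.
v2's domain is down to {pink}, so v2 = pink. Eliminate pink elsewhere: v4.
v4 has just one choice, so v4 = teal.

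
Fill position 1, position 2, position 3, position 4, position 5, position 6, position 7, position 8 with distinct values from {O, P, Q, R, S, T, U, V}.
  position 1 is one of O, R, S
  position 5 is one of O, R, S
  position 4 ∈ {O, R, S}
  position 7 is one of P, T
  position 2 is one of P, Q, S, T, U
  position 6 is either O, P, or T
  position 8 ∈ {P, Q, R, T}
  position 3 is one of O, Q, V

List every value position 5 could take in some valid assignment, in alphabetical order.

O, R, S

The 8 variables draw from only 8 values {O, P, Q, R, S, T, U, V}, so each is used; only position 2 can be U, hence position 2 = U.
The 7 still-open variables together cover exactly {O, P, Q, R, S, T, V} — 7 values for 7 variables — and V appears only in position 3's list, so position 3 = V.
Among the 6 still-open variables, Q fits only position 8 (and all 6 values in {O, P, Q, R, S, T} must be used), so position 8 = Q.
position 1, position 4, position 5 between them cover only {O, R, S} — a naked triple. Remove those values from position 6.
No further eliminations apply; position 5 can still be any of O, R, S.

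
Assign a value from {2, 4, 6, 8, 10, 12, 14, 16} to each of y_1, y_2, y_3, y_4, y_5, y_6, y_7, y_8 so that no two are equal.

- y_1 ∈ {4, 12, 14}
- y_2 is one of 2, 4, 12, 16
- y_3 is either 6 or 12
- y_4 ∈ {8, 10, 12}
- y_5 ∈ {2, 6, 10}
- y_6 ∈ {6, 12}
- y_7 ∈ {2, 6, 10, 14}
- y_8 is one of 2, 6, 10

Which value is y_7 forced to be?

The 8 variables together cover exactly {2, 4, 6, 8, 10, 12, 14, 16} — 8 values for 8 variables — and 8 appears only in y_4's list, so y_4 = 8.
Among the 7 still-open variables, 16 fits only y_2 (and all 7 values in {2, 4, 6, 10, 12, 14, 16} must be used), so y_2 = 16.
The 6 still-open variables together cover exactly {2, 4, 6, 10, 12, 14} — 6 values for 6 variables — and 4 appears only in y_1's list, so y_1 = 4.
Among the 5 still-open variables, 14 fits only y_7 (and all 5 values in {2, 6, 10, 12, 14} must be used), so y_7 = 14.

14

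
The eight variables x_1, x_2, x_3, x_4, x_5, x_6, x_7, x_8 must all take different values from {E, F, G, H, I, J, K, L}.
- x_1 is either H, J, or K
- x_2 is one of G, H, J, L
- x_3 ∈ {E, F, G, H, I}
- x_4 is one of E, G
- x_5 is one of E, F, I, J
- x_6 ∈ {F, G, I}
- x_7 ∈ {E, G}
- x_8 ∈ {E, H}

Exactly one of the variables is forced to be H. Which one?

The 8 variables draw from only 8 values {E, F, G, H, I, J, K, L}, so each is used; only x_1 can be K, hence x_1 = K.
The 7 still-open variables draw from only 7 values {E, F, G, H, I, J, L}, so each is used; only x_2 can be L, hence x_2 = L.
The 6 still-open variables draw from only 6 values {E, F, G, H, I, J}, so each is used; only x_5 can be J, hence x_5 = J.
x_4 and x_7 between them cover only {E, G} — a naked pair. Remove those values from x_3, x_6, x_8.
So H goes to x_8.

x_8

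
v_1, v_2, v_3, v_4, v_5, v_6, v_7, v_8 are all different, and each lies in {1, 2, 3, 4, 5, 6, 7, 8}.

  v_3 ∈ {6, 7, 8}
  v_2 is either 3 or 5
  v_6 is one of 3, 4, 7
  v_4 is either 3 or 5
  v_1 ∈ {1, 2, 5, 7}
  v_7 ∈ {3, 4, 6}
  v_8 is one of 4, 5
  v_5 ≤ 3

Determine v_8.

Among the 8 variables, 8 fits only v_3 (and all 8 values in {1, 2, 3, 4, 5, 6, 7, 8} must be used), so v_3 = 8.
Among the 7 still-open variables, 6 fits only v_7 (and all 7 values in {1, 2, 3, 4, 5, 6, 7} must be used), so v_7 = 6.
The 2 variables v_2 and v_4 are confined to {3, 5}, which locks those values in; drop them from v_1, v_5, v_6, v_8.
So v_8 = 4.

4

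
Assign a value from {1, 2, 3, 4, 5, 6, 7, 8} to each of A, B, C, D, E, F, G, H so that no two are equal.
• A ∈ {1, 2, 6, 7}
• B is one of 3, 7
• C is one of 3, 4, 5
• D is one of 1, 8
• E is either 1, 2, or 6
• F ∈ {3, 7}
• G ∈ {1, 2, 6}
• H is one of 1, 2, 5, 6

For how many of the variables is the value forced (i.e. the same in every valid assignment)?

3

The 8 variables together cover exactly {1, 2, 3, 4, 5, 6, 7, 8} — 8 values for 8 variables — and 4 appears only in C's list, so C = 4.
The 7 still-open variables draw from only 7 values {1, 2, 3, 5, 6, 7, 8}, so each is used; only H can be 5, hence H = 5.
The 6 still-open variables together cover exactly {1, 2, 3, 6, 7, 8} — 6 values for 6 variables — and 8 appears only in D's list, so D = 8.
B and F share exactly the 2 values {3, 7}; by pigeonhole those values go to them, so strike 3, 7 from A.
Determined: C=4, D=8, H=5. The other variables each still have more than one consistent value. That makes 3.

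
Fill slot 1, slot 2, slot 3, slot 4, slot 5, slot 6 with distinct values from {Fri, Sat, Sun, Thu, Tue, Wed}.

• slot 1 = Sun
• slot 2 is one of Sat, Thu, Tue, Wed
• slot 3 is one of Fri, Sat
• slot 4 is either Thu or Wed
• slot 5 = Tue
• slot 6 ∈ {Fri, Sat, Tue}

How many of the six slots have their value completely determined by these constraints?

2

slot 1 must be Sun (only option left).
slot 5's domain is down to {Tue}, so slot 5 = Tue. Eliminate Tue elsewhere: slot 2, slot 6.
The 2 variables slot 3 and slot 6 are confined to {Fri, Sat}, which locks those values in; drop them from slot 2.
Determined: slot 1=Sun, slot 5=Tue. The other slots each still have more than one consistent value. That makes 2.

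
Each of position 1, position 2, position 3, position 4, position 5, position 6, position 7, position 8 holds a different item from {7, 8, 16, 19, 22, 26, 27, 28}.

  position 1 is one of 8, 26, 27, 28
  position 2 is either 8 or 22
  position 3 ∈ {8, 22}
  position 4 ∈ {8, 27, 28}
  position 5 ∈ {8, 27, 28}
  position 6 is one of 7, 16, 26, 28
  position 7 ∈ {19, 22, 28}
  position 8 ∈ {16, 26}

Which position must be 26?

position 1

The 8 variables draw from only 8 values {7, 8, 16, 19, 22, 26, 27, 28}, so each is used; only position 6 can be 7, hence position 6 = 7.
Among the 7 still-open variables, 16 fits only position 8 (and all 7 values in {8, 16, 19, 22, 26, 27, 28} must be used), so position 8 = 16.
The 6 still-open variables together cover exactly {8, 19, 22, 26, 27, 28} — 6 values for 6 variables — and 19 appears only in position 7's list, so position 7 = 19.
The 5 still-open variables together cover exactly {8, 22, 26, 27, 28} — 5 values for 5 variables — and 26 appears only in position 1's list, so position 1 = 26.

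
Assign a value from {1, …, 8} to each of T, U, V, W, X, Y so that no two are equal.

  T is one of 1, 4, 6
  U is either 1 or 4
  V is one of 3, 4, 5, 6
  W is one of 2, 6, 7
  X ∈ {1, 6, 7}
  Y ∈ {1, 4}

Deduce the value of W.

2

U and Y share exactly the 2 values {1, 4}; by pigeonhole those values go to them, so strike 1, 4 from T, V, X.
T must be 6 (only option left). Strike 6 from V, W, X.
X's domain is down to {7}, so X = 7. So W can't be 7.
So W = 2.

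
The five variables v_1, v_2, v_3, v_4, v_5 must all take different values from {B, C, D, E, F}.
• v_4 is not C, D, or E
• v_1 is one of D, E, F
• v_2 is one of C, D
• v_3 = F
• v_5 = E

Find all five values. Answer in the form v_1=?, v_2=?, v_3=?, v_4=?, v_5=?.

v_3 must be F (only option left). Remove F from v_1, v_4.
That leaves v_4 = B.
v_5's domain is down to {E}, so v_5 = E. Remove E from v_1.
v_1 must be D (only option left). Strike D from v_2.
v_2 must be C (only option left).

v_1=D, v_2=C, v_3=F, v_4=B, v_5=E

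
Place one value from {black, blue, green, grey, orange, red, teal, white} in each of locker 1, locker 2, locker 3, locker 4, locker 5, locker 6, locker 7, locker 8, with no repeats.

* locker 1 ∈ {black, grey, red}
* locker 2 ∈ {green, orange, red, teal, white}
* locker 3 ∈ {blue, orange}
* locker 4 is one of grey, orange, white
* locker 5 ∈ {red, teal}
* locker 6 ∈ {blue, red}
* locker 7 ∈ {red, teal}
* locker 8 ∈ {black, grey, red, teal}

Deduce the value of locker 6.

Among the 8 variables, green fits only locker 2 (and all 8 values in {black, blue, green, grey, orange, red, teal, white} must be used), so locker 2 = green.
The 7 still-open variables together cover exactly {black, blue, grey, orange, red, teal, white} — 7 values for 7 variables — and white appears only in locker 4's list, so locker 4 = white.
The 6 still-open variables draw from only 6 values {black, blue, grey, orange, red, teal}, so each is used; only locker 3 can be orange, hence locker 3 = orange.
Among the 5 still-open variables, blue fits only locker 6 (and all 5 values in {black, blue, grey, red, teal} must be used), so locker 6 = blue.

blue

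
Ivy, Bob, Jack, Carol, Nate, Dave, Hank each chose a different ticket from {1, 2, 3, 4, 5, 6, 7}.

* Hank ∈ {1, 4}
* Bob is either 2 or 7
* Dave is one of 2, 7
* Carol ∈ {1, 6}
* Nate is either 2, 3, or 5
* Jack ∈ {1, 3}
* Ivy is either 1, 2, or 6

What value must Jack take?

The 7 variables together cover exactly {1, 2, 3, 4, 5, 6, 7} — 7 values for 7 variables — and 4 appears only in Hank's list, so Hank = 4.
The 6 still-open variables draw from only 6 values {1, 2, 3, 5, 6, 7}, so each is used; only Nate can be 5, hence Nate = 5.
Among the 5 still-open variables, 3 fits only Jack (and all 5 values in {1, 2, 3, 6, 7} must be used), so Jack = 3.

3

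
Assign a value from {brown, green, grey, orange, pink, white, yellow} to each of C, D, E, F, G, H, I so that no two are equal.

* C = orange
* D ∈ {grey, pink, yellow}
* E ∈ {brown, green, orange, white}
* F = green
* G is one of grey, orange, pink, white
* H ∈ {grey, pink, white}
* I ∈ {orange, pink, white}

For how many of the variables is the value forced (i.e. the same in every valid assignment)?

4

C must be orange (only option left). Strike orange from E, G, I.
That leaves F = green. Strike green from E.
The 5 still-open variables together cover exactly {brown, grey, pink, white, yellow} — 5 values for 5 variables — and brown appears only in E's list, so E = brown.
Among the 4 still-open variables, yellow fits only D (and all 4 values in {grey, pink, white, yellow} must be used), so D = yellow.
Determined: C=orange, D=yellow, E=brown, F=green. The other variables each still have more than one consistent value. That makes 4.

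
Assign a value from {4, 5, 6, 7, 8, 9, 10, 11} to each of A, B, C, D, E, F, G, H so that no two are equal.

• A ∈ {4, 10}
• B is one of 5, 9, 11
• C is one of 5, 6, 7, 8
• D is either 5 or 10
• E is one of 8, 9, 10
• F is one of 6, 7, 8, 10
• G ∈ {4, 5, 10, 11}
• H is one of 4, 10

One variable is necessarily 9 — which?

B

A and H between them cover only {4, 10} — a naked pair. Remove those values from D, E, F, G.
That leaves D = 5. Strike 5 from B, C, G.
G's domain is down to {11}, so G = 11. Remove 11 from B.
So 9 goes to B.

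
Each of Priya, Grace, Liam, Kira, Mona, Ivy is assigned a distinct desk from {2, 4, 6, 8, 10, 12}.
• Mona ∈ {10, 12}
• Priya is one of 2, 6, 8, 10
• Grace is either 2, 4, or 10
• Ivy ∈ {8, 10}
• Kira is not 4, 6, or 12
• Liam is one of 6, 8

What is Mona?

12

Among the 6 variables, 4 fits only Grace (and all 6 values in {2, 4, 6, 8, 10, 12} must be used), so Grace = 4.
Among the 5 still-open variables, 12 fits only Mona (and all 5 values in {2, 6, 8, 10, 12} must be used), so Mona = 12.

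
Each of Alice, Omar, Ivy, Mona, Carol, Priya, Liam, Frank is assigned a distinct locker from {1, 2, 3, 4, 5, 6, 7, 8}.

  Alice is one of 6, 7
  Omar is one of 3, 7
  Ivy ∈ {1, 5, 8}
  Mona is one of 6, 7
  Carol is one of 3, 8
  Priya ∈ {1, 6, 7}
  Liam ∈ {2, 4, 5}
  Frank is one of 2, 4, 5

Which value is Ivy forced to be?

Alice and Mona share exactly the 2 values {6, 7}; by pigeonhole those values go to them, so strike 6, 7 from Omar, Priya.
Omar's domain is down to {3}, so Omar = 3. So Carol can't be 3.
Carol has just one choice, so Carol = 8. Eliminate 8 elsewhere: Ivy.
Priya has just one choice, so Priya = 1. So Ivy can't be 1.
So Ivy = 5.

5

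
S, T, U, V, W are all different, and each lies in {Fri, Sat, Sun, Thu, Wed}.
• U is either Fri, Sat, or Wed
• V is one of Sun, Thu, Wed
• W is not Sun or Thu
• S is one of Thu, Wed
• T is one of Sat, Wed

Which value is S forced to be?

Thu

The 5 variables together cover exactly {Fri, Sat, Sun, Thu, Wed} — 5 values for 5 variables — and Sun appears only in V's list, so V = Sun.
The 4 still-open variables draw from only 4 values {Fri, Sat, Thu, Wed}, so each is used; only S can be Thu, hence S = Thu.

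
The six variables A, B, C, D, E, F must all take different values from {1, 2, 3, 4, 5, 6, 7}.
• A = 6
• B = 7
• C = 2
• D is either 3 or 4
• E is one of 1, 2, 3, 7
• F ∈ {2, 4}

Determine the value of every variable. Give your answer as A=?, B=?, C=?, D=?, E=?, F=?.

A must be 6 (only option left).
B's domain is down to {7}, so B = 7. So E can't be 7.
C has just one choice, so C = 2. Eliminate 2 elsewhere: E, F.
That leaves F = 4. So D can't be 4.
D has just one choice, so D = 3. So E can't be 3.
E must be 1 (only option left).

A=6, B=7, C=2, D=3, E=1, F=4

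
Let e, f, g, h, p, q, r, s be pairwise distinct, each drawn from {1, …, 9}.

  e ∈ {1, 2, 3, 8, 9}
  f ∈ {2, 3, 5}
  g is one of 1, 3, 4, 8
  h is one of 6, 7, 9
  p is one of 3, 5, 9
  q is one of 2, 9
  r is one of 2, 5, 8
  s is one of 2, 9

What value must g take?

The 2 variables q and s are confined to {2, 9}, which locks those values in; drop them from e, f, h, p, r.
The 2 variables f and p are confined to {3, 5}, which locks those values in; drop them from e, g, r.
r's domain is down to {8}, so r = 8. Remove 8 from e, g.
e's domain is down to {1}, so e = 1. Strike 1 from g.
So g = 4.

4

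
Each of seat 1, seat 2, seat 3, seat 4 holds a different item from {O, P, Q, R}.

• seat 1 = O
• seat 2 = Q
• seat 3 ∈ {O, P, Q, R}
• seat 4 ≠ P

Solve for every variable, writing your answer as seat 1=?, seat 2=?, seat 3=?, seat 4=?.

seat 1's domain is down to {O}, so seat 1 = O. So seat 3, seat 4 can't be O.
seat 2 must be Q (only option left). Strike Q from seat 3, seat 4.
seat 4 has just one choice, so seat 4 = R. Strike R from seat 3.
seat 3 has just one choice, so seat 3 = P.

seat 1=O, seat 2=Q, seat 3=P, seat 4=R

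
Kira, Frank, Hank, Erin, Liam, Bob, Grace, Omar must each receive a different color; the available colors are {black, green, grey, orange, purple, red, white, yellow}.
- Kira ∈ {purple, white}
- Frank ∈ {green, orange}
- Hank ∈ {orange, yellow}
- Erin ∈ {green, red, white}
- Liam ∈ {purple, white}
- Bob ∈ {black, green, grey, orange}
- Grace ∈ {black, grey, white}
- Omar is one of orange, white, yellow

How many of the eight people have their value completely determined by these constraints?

The 8 variables draw from only 8 values {black, green, grey, orange, purple, red, white, yellow}, so each is used; only Erin can be red, hence Erin = red.
The 2 variables Kira and Liam are confined to {purple, white}, which locks those values in; drop them from Grace, Omar.
The 2 variables Hank and Omar are confined to {orange, yellow}, which locks those values in; drop them from Frank, Bob.
Frank has just one choice, so Frank = green. Strike green from Bob.
Determined: Frank=green, Erin=red. The other people each still have more than one consistent value. That makes 2.

2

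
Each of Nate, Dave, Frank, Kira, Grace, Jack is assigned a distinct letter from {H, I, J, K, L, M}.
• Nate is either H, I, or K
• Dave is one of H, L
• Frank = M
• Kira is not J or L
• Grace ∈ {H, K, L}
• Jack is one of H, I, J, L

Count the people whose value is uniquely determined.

Frank must be M (only option left). Remove M from Kira.
The 5 still-open variables draw from only 5 values {H, I, J, K, L}, so each is used; only Jack can be J, hence Jack = J.
Determined: Frank=M, Jack=J. The other people each still have more than one consistent value. That makes 2.

2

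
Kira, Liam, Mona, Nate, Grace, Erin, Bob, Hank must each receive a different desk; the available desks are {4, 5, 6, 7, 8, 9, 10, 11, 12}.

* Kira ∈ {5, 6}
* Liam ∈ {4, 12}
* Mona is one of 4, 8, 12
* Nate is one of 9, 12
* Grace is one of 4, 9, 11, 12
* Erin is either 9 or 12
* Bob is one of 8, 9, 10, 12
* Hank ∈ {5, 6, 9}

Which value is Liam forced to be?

4

The 8 variables together cover exactly {4, 5, 6, 8, 9, 10, 11, 12} — 8 values for 8 variables — and 10 appears only in Bob's list, so Bob = 10.
The 7 still-open variables together cover exactly {4, 5, 6, 8, 9, 11, 12} — 7 values for 7 variables — and 8 appears only in Mona's list, so Mona = 8.
The 6 still-open variables together cover exactly {4, 5, 6, 9, 11, 12} — 6 values for 6 variables — and 11 appears only in Grace's list, so Grace = 11.
The 5 still-open variables together cover exactly {4, 5, 6, 9, 12} — 5 values for 5 variables — and 4 appears only in Liam's list, so Liam = 4.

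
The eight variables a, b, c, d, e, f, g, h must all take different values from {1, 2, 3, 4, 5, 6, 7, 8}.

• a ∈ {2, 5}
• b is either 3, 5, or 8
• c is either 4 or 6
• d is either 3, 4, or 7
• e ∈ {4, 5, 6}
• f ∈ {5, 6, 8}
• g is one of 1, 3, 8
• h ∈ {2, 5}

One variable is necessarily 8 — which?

The 8 variables draw from only 8 values {1, 2, 3, 4, 5, 6, 7, 8}, so each is used; only g can be 1, hence g = 1.
The 7 still-open variables together cover exactly {2, 3, 4, 5, 6, 7, 8} — 7 values for 7 variables — and 7 appears only in d's list, so d = 7.
The 6 still-open variables together cover exactly {2, 3, 4, 5, 6, 8} — 6 values for 6 variables — and 3 appears only in b's list, so b = 3.
The 5 still-open variables draw from only 5 values {2, 4, 5, 6, 8}, so each is used; only f can be 8, hence f = 8.

f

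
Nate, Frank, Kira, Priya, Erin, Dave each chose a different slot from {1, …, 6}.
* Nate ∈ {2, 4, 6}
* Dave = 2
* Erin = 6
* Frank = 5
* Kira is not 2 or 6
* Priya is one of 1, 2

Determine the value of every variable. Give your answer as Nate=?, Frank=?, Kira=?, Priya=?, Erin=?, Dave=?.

Nate=4, Frank=5, Kira=3, Priya=1, Erin=6, Dave=2

Frank's domain is down to {5}, so Frank = 5. Eliminate 5 elsewhere: Kira.
Erin's domain is down to {6}, so Erin = 6. Strike 6 from Nate.
Dave has just one choice, so Dave = 2. So Nate, Priya can't be 2.
That leaves Nate = 4. Strike 4 from Kira.
Priya must be 1 (only option left). So Kira can't be 1.
Kira's domain is down to {3}, so Kira = 3.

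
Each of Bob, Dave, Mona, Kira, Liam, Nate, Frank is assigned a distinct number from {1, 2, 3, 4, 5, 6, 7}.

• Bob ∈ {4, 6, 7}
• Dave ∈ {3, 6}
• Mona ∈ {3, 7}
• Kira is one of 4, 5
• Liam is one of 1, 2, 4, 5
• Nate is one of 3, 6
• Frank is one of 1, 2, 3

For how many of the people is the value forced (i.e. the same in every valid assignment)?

3

The 2 variables Dave and Nate are confined to {3, 6}, which locks those values in; drop them from Bob, Mona, Frank.
That leaves Mona = 7. Strike 7 from Bob.
Bob has just one choice, so Bob = 4. Eliminate 4 elsewhere: Kira, Liam.
Kira's domain is down to {5}, so Kira = 5. Eliminate 5 elsewhere: Liam.
Determined: Bob=4, Mona=7, Kira=5. The other people each still have more than one consistent value. That makes 3.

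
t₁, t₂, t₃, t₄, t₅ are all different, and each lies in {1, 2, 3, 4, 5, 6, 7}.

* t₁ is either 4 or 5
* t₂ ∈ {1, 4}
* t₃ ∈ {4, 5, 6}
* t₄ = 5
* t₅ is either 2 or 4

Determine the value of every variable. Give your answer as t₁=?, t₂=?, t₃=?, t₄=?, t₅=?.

t₁=4, t₂=1, t₃=6, t₄=5, t₅=2

t₄'s domain is down to {5}, so t₄ = 5. Eliminate 5 elsewhere: t₁, t₃.
t₁ must be 4 (only option left). Eliminate 4 elsewhere: t₂, t₃, t₅.
t₂ must be 1 (only option left).
t₃ must be 6 (only option left).
t₅ must be 2 (only option left).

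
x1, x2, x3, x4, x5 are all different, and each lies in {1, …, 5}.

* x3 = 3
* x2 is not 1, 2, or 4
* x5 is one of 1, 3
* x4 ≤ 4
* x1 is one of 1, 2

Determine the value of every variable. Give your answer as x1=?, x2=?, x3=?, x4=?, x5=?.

x3's domain is down to {3}, so x3 = 3. So x2, x4, x5 can't be 3.
That leaves x5 = 1. Eliminate 1 elsewhere: x1, x4.
x1 has just one choice, so x1 = 2. Strike 2 from x4.
That leaves x2 = 5.
That leaves x4 = 4.

x1=2, x2=5, x3=3, x4=4, x5=1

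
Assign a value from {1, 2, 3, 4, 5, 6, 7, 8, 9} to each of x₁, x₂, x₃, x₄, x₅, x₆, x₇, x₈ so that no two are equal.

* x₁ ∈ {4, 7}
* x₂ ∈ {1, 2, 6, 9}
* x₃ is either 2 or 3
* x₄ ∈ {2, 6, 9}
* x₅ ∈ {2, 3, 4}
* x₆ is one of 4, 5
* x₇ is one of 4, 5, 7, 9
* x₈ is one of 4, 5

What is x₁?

7

The 8 variables together cover exactly {1, 2, 3, 4, 5, 6, 7, 9} — 8 values for 8 variables — and 1 appears only in x₂'s list, so x₂ = 1.
Among the 7 still-open variables, 6 fits only x₄ (and all 7 values in {2, 3, 4, 5, 6, 7, 9} must be used), so x₄ = 6.
Among the 6 still-open variables, 9 fits only x₇ (and all 6 values in {2, 3, 4, 5, 7, 9} must be used), so x₇ = 9.
Among the 5 still-open variables, 7 fits only x₁ (and all 5 values in {2, 3, 4, 5, 7} must be used), so x₁ = 7.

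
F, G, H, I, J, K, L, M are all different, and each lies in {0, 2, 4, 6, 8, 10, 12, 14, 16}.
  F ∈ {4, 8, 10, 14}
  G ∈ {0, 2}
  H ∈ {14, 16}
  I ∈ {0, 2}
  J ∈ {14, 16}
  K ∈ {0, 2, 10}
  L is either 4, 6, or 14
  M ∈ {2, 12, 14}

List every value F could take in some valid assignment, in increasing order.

The 2 variables G and I are confined to {0, 2}, which locks those values in; drop them from K, M.
That leaves K = 10. Remove 10 from F.
The 2 variables H and J are confined to {14, 16}, which locks those values in; drop them from F, L, M.
That leaves M = 12.
No further eliminations apply; F can still be any of 4, 8.

4, 8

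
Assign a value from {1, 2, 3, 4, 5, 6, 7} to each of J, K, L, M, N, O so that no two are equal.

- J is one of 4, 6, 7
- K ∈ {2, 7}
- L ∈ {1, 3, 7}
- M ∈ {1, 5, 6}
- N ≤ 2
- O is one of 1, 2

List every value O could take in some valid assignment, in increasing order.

1, 2

N and O between them cover only {1, 2} — a naked pair. Remove those values from K, L, M.
K's domain is down to {7}, so K = 7. Strike 7 from J, L.
L's domain is down to {3}, so L = 3.
No further eliminations apply; O can still be any of 1, 2.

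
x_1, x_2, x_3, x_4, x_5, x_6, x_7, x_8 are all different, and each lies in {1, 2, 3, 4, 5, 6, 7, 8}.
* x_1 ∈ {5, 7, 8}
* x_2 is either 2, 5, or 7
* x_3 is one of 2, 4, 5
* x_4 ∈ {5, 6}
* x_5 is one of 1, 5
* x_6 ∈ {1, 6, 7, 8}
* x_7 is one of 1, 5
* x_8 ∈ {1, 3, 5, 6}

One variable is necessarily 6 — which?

The 8 variables draw from only 8 values {1, 2, 3, 4, 5, 6, 7, 8}, so each is used; only x_8 can be 3, hence x_8 = 3.
The 7 still-open variables draw from only 7 values {1, 2, 4, 5, 6, 7, 8}, so each is used; only x_3 can be 4, hence x_3 = 4.
The 6 still-open variables together cover exactly {1, 2, 5, 6, 7, 8} — 6 values for 6 variables — and 2 appears only in x_2's list, so x_2 = 2.
x_5 and x_7 share exactly the 2 values {1, 5}; by pigeonhole those values go to them, so strike 1, 5 from x_1, x_4, x_6.

x_4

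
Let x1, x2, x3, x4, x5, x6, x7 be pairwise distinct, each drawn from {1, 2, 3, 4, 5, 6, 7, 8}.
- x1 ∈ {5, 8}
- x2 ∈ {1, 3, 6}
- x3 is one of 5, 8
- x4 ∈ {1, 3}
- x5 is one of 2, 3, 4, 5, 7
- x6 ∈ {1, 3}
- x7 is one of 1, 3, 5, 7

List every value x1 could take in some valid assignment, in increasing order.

5, 8

The 2 variables x1 and x3 are confined to {5, 8}, which locks those values in; drop them from x5, x7.
The 2 variables x4 and x6 are confined to {1, 3}, which locks those values in; drop them from x2, x5, x7.
x2's domain is down to {6}, so x2 = 6.
That leaves x7 = 7. Eliminate 7 elsewhere: x5.
No further eliminations apply; x1 can still be any of 5, 8.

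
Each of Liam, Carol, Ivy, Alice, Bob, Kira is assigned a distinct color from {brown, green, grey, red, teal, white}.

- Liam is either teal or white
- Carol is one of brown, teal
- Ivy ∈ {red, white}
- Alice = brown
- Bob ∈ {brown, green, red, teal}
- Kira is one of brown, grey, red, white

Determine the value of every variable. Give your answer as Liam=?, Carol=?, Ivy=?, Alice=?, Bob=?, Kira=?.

Alice's domain is down to {brown}, so Alice = brown. Strike brown from Carol, Bob, Kira.
Carol's domain is down to {teal}, so Carol = teal. Remove teal from Liam, Bob.
That leaves Liam = white. Strike white from Ivy, Kira.
Ivy has just one choice, so Ivy = red. So Bob, Kira can't be red.
Bob must be green (only option left).
That leaves Kira = grey.

Liam=white, Carol=teal, Ivy=red, Alice=brown, Bob=green, Kira=grey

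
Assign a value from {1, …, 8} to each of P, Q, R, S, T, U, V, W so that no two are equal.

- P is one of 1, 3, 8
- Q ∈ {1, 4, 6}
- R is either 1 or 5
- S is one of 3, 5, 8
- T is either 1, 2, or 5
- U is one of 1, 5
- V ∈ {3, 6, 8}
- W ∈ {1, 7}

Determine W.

7

The 8 variables together cover exactly {1, 2, 3, 4, 5, 6, 7, 8} — 8 values for 8 variables — and 2 appears only in T's list, so T = 2.
The 7 still-open variables draw from only 7 values {1, 3, 4, 5, 6, 7, 8}, so each is used; only Q can be 4, hence Q = 4.
The 6 still-open variables together cover exactly {1, 3, 5, 6, 7, 8} — 6 values for 6 variables — and 6 appears only in V's list, so V = 6.
The 5 still-open variables together cover exactly {1, 3, 5, 7, 8} — 5 values for 5 variables — and 7 appears only in W's list, so W = 7.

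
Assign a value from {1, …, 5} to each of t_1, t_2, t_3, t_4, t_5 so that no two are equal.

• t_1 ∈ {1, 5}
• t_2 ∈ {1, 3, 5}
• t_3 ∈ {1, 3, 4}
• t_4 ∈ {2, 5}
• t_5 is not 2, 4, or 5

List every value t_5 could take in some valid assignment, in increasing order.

Among the 5 variables, 2 fits only t_4 (and all 5 values in {1, 2, 3, 4, 5} must be used), so t_4 = 2.
The 4 still-open variables draw from only 4 values {1, 3, 4, 5}, so each is used; only t_3 can be 4, hence t_3 = 4.
No further eliminations apply; t_5 can still be any of 1, 3.

1, 3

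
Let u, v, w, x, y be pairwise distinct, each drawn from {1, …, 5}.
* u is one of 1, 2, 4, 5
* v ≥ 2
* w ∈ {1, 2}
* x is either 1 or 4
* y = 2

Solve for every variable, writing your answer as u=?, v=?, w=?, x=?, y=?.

y's domain is down to {2}, so y = 2. Remove 2 from u, v, w.
w must be 1 (only option left). Strike 1 from u, x.
x has just one choice, so x = 4. So u, v can't be 4.
u has just one choice, so u = 5. Eliminate 5 elsewhere: v.
v must be 3 (only option left).

u=5, v=3, w=1, x=4, y=2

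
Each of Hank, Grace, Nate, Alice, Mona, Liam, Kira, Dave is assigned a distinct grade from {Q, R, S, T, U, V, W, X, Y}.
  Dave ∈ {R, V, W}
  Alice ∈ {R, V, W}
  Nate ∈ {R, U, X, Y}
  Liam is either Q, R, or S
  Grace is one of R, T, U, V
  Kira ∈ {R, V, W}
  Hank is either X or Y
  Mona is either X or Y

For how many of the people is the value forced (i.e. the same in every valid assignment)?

2

Hank and Mona share exactly the 2 values {X, Y}; by pigeonhole those values go to them, so strike X, Y from Nate.
Alice, Kira, Dave share exactly the 3 values {R, V, W}; by pigeonhole those values go to them, so strike R, V, W from Grace, Nate, Liam.
Nate must be U (only option left). Eliminate U elsewhere: Grace.
That leaves Grace = T.
Determined: Grace=T, Nate=U. The other people each still have more than one consistent value. That makes 2.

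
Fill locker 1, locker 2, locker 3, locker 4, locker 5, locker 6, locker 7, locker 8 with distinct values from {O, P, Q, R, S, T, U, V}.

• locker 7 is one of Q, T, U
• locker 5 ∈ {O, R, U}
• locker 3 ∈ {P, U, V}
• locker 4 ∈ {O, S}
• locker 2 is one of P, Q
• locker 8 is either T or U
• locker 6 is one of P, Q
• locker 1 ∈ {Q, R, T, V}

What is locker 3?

Among the 8 variables, S fits only locker 4 (and all 8 values in {O, P, Q, R, S, T, U, V} must be used), so locker 4 = S.
Among the 7 still-open variables, O fits only locker 5 (and all 7 values in {O, P, Q, R, T, U, V} must be used), so locker 5 = O.
The 6 still-open variables together cover exactly {P, Q, R, T, U, V} — 6 values for 6 variables — and R appears only in locker 1's list, so locker 1 = R.
The 5 still-open variables together cover exactly {P, Q, T, U, V} — 5 values for 5 variables — and V appears only in locker 3's list, so locker 3 = V.

V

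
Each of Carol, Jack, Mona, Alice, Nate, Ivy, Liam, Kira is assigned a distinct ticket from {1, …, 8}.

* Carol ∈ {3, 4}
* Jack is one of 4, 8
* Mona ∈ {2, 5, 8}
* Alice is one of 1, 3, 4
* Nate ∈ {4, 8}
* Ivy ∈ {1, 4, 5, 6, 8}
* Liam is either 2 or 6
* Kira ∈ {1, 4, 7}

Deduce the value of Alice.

1

The 8 variables together cover exactly {1, 2, 3, 4, 5, 6, 7, 8} — 8 values for 8 variables — and 7 appears only in Kira's list, so Kira = 7.
The 2 variables Jack and Nate are confined to {4, 8}, which locks those values in; drop them from Carol, Mona, Alice, Ivy.
Carol must be 3 (only option left). Strike 3 from Alice.
So Alice = 1.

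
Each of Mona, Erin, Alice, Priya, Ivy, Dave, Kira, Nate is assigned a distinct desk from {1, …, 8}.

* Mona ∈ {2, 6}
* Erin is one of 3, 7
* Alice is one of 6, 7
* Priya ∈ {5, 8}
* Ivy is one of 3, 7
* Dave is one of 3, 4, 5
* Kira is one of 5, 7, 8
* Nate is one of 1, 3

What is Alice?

6

The 8 variables together cover exactly {1, 2, 3, 4, 5, 6, 7, 8} — 8 values for 8 variables — and 1 appears only in Nate's list, so Nate = 1.
Among the 7 still-open variables, 2 fits only Mona (and all 7 values in {2, 3, 4, 5, 6, 7, 8} must be used), so Mona = 2.
The 6 still-open variables draw from only 6 values {3, 4, 5, 6, 7, 8}, so each is used; only Dave can be 4, hence Dave = 4.
The 5 still-open variables draw from only 5 values {3, 5, 6, 7, 8}, so each is used; only Alice can be 6, hence Alice = 6.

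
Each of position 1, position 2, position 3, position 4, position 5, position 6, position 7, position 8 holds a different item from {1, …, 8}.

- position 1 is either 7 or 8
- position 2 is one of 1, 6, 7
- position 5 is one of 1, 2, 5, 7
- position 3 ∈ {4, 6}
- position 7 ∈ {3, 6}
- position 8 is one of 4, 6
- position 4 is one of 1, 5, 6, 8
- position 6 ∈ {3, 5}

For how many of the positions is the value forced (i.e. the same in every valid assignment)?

3

Among the 8 variables, 2 fits only position 5 (and all 8 values in {1, 2, 3, 4, 5, 6, 7, 8} must be used), so position 5 = 2.
position 3 and position 8 share exactly the 2 values {4, 6}; by pigeonhole those values go to them, so strike 4, 6 from position 2, position 4, position 7.
position 7's domain is down to {3}, so position 7 = 3. Eliminate 3 elsewhere: position 6.
That leaves position 6 = 5. Eliminate 5 elsewhere: position 4.
Determined: position 5=2, position 6=5, position 7=3. The other positions each still have more than one consistent value. That makes 3.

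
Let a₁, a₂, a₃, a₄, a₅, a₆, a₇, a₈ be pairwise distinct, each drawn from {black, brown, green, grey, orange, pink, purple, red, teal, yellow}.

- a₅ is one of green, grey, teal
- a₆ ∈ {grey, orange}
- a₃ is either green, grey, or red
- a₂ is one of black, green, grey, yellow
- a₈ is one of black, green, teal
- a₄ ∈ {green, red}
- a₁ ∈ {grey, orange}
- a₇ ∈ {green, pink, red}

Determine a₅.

teal

The 8 variables draw from only 8 values {black, green, grey, orange, pink, red, teal, yellow}, so each is used; only a₇ can be pink, hence a₇ = pink.
The 7 still-open variables together cover exactly {black, green, grey, orange, red, teal, yellow} — 7 values for 7 variables — and yellow appears only in a₂'s list, so a₂ = yellow.
The 6 still-open variables draw from only 6 values {black, green, grey, orange, red, teal}, so each is used; only a₈ can be black, hence a₈ = black.
Among the 5 still-open variables, teal fits only a₅ (and all 5 values in {green, grey, orange, red, teal} must be used), so a₅ = teal.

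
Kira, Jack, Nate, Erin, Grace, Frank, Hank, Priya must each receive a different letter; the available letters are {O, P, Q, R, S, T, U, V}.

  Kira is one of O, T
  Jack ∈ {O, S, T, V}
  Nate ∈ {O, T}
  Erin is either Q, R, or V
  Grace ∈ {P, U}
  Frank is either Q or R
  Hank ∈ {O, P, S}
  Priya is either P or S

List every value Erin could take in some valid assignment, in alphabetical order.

Q, R

Among the 8 variables, U fits only Grace (and all 8 values in {O, P, Q, R, S, T, U, V} must be used), so Grace = U.
Kira and Nate between them cover only {O, T} — a naked pair. Remove those values from Jack, Hank.
The 2 variables Hank and Priya are confined to {P, S}, which locks those values in; drop them from Jack.
Jack must be V (only option left). Strike V from Erin.
No further eliminations apply; Erin can still be any of Q, R.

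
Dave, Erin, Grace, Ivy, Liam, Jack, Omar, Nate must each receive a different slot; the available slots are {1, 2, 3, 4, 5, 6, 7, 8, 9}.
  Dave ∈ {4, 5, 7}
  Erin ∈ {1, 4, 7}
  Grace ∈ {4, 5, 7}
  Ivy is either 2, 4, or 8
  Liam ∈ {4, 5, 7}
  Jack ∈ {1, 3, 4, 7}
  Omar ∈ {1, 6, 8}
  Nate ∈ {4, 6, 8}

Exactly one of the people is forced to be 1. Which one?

The 8 variables together cover exactly {1, 2, 3, 4, 5, 6, 7, 8} — 8 values for 8 variables — and 2 appears only in Ivy's list, so Ivy = 2.
The 7 still-open variables together cover exactly {1, 3, 4, 5, 6, 7, 8} — 7 values for 7 variables — and 3 appears only in Jack's list, so Jack = 3.
The 3 variables Dave, Grace, Liam are confined to {4, 5, 7}, which locks those values in; drop them from Erin, Nate.
So 1 goes to Erin.

Erin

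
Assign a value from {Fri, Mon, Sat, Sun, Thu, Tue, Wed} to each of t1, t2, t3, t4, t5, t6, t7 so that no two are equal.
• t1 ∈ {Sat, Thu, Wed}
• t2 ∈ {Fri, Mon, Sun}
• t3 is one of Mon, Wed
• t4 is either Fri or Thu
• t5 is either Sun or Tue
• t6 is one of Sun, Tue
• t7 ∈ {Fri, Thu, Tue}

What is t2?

Among the 7 variables, Sat fits only t1 (and all 7 values in {Fri, Mon, Sat, Sun, Thu, Tue, Wed} must be used), so t1 = Sat.
Among the 6 still-open variables, Wed fits only t3 (and all 6 values in {Fri, Mon, Sun, Thu, Tue, Wed} must be used), so t3 = Wed.
The 5 still-open variables together cover exactly {Fri, Mon, Sun, Thu, Tue} — 5 values for 5 variables — and Mon appears only in t2's list, so t2 = Mon.

Mon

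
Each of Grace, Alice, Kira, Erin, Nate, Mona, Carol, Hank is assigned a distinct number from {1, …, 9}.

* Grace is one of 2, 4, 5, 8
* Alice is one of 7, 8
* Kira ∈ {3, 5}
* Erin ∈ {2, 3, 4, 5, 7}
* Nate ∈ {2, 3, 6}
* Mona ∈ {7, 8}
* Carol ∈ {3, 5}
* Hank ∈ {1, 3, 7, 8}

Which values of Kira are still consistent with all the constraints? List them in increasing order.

3, 5

Among the 8 variables, 1 fits only Hank (and all 8 values in {1, 2, 3, 4, 5, 6, 7, 8} must be used), so Hank = 1.
The 7 still-open variables draw from only 7 values {2, 3, 4, 5, 6, 7, 8}, so each is used; only Nate can be 6, hence Nate = 6.
Alice and Mona between them cover only {7, 8} — a naked pair. Remove those values from Grace, Erin.
Kira and Carol between them cover only {3, 5} — a naked pair. Remove those values from Grace, Erin.
No further eliminations apply; Kira can still be any of 3, 5.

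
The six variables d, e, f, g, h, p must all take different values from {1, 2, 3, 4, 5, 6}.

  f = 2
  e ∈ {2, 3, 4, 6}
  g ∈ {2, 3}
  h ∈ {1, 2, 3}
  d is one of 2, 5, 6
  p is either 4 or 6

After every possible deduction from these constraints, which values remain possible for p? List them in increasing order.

4, 6

f has just one choice, so f = 2. Eliminate 2 elsewhere: d, e, g, h.
That leaves g = 3. Eliminate 3 elsewhere: e, h.
h has just one choice, so h = 1.
The 3 still-open variables draw from only 3 values {4, 5, 6}, so each is used; only d can be 5, hence d = 5.
No further eliminations apply; p can still be any of 4, 6.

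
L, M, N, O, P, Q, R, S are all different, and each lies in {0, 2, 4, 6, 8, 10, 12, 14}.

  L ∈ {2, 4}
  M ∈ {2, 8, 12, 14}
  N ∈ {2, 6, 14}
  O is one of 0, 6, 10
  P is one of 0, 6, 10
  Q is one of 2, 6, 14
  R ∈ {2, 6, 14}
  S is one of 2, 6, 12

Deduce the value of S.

The 8 variables draw from only 8 values {0, 2, 4, 6, 8, 10, 12, 14}, so each is used; only L can be 4, hence L = 4.
Among the 7 still-open variables, 8 fits only M (and all 7 values in {0, 2, 6, 8, 10, 12, 14} must be used), so M = 8.
The 6 still-open variables together cover exactly {0, 2, 6, 10, 12, 14} — 6 values for 6 variables — and 12 appears only in S's list, so S = 12.

12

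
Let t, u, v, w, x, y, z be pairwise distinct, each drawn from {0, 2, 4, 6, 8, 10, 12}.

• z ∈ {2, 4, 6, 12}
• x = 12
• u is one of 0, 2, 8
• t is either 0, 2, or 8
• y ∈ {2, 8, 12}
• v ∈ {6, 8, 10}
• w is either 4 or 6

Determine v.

10

x's domain is down to {12}, so x = 12. So y, z can't be 12.
The 6 still-open variables draw from only 6 values {0, 2, 4, 6, 8, 10}, so each is used; only v can be 10, hence v = 10.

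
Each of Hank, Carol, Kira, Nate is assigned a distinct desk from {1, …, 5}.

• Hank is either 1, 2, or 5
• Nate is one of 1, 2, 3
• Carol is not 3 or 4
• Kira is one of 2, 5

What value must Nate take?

3

Among the 4 variables, 3 fits only Nate (and all 4 values in {1, 2, 3, 5} must be used), so Nate = 3.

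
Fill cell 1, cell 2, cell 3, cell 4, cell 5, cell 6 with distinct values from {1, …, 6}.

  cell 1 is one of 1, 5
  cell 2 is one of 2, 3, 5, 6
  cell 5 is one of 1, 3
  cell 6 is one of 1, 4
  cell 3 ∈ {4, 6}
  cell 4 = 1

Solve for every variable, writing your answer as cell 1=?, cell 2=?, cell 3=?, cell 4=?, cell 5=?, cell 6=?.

cell 1=5, cell 2=2, cell 3=6, cell 4=1, cell 5=3, cell 6=4

cell 4 has just one choice, so cell 4 = 1. Strike 1 from cell 1, cell 5, cell 6.
cell 5 must be 3 (only option left). Remove 3 from cell 2.
cell 6 must be 4 (only option left). Remove 4 from cell 3.
cell 1 has just one choice, so cell 1 = 5. Strike 5 from cell 2.
cell 3 must be 6 (only option left). Strike 6 from cell 2.
cell 2 must be 2 (only option left).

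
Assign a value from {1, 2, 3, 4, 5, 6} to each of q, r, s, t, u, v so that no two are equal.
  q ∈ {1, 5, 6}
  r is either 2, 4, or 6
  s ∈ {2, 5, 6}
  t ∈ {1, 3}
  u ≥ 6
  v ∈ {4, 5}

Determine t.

u must be 6 (only option left). Eliminate 6 elsewhere: q, r, s.
Among the 5 still-open variables, 3 fits only t (and all 5 values in {1, 2, 3, 4, 5} must be used), so t = 3.

3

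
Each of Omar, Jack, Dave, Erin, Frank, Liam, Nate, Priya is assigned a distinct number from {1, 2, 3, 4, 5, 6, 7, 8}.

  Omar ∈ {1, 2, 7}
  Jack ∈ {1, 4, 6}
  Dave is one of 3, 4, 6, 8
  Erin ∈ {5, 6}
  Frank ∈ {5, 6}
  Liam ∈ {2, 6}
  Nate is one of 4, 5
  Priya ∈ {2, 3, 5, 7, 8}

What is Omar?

The 2 variables Erin and Frank are confined to {5, 6}, which locks those values in; drop them from Jack, Dave, Liam, Nate, Priya.
Liam has just one choice, so Liam = 2. So Omar, Priya can't be 2.
Nate has just one choice, so Nate = 4. Strike 4 from Jack, Dave.
Jack's domain is down to {1}, so Jack = 1. Strike 1 from Omar.
So Omar = 7.

7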